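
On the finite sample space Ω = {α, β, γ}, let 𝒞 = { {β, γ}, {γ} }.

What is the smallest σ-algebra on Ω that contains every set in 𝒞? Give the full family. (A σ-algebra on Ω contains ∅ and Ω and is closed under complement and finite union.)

Seed the family with 𝒞 together with ∅ and Ω: { {}, {γ}, {β, γ}, Ω }.
Iteration 1: +2 →
  {α}  = complement {β, γ}
  {α, β}  = complement {γ}
  |family| = 6
Iteration 2. New:
  {α, γ}  = {γ} ∪ {α}
  |family| = 7
Iteration 3. New:
  {β}  = complement {α, γ}
  |family| = 8
Iteration 4: closed — nothing new.

Hence σ(𝒞) has 8 members: { {}, {α}, {β}, {γ}, {α, β}, {α, γ}, {β, γ}, Ω }.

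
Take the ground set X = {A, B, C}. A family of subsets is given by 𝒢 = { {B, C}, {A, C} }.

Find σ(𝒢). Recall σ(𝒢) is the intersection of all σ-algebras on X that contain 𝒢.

σ(𝒢) = { ∅, {A}, {B}, {C}, {A, B}, {A, C}, {B, C}, X }

Derivation:
Take S₀ = 𝒢 ∪ {∅, X} = { ∅, {A, C}, {B, C}, X }.
Pass 1 (2 new):
  {A}  = complement {B, C}
  {B}  = complement {A, C}
  (now 6)
Pass 2 (1 new):
  {A, B}  = {B} ∪ {A}
  (now 7)
Pass 3. New:
  {C}  = complement {A, B}
  (now 8)
Pass 4: closed — nothing new.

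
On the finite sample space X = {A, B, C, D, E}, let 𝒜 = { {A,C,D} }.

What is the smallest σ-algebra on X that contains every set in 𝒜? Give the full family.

σ(𝒜) (4 sets): { ∅, {B,E}, {A,C,D}, X }

Trace:
Initial family (3 sets): { ∅, {A,C,D}, X }.
Pass 1 (1 new):
  {B,E}  = complement {A,C,D}
  (now 4)
Pass 2: no new sets; the family is a σ-algebra.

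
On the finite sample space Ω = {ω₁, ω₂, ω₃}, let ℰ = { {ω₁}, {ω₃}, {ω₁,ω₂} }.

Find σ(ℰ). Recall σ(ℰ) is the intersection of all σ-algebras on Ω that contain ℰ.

Begin from { {}, {ω₁}, {ω₃}, {ω₁,ω₂}, Ω } (that is, ℰ plus ∅ and Ω).
Round 1 adds 2:
  {ω₁,ω₃}  = {ω₃} ∪ {ω₁}
  {ω₂,ω₃}  = ᶜ of {ω₁}
  |family| = 7
Round 2 (1 new):
  {ω₂}  = ᶜ of {ω₁,ω₃}
  |family| = 8
Round 3 adds nothing — fixpoint reached.

σ(ℰ) = { {}, {ω₁}, {ω₂}, {ω₃}, {ω₁,ω₂}, {ω₁,ω₃}, {ω₂,ω₃}, Ω }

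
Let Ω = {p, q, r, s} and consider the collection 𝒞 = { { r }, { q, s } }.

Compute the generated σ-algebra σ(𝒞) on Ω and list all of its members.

Initial family (4 sets): { {  }, { r }, { q, s }, Ω }.
Iteration 1: +3 →
  { p, r }  = complement { q, s }
  { p, q, s }  = complement { r }
  { q, r, s }  = { r } ∪ { q, s }
  |family| = 7
Iteration 2. New:
  { p }  = complement { q, r, s }
  |family| = 8
Iteration 3: no new sets; the family is a σ-algebra.

σ(𝒞) = { {  }, { p }, { r }, { p, r }, { q, s }, { p, q, s }, { q, r, s }, Ω }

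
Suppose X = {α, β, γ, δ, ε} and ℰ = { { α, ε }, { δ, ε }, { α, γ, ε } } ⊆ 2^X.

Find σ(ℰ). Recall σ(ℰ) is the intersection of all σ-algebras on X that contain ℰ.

Begin from { {  }, { α, ε }, { δ, ε }, { α, γ, ε }, X } (that is, ℰ plus ∅ and X).
Step 1: 5 new —
  { β, δ }  = X∖{ α, γ, ε }
  { α, β, γ }  = X∖{ δ, ε }
  { α, δ, ε }  = { δ, ε } ∪ { α, ε }
  { β, γ, δ }  = X∖{ α, ε }
  { α, γ, δ, ε }  = { δ, ε } ∪ { α, γ, ε }
  — 10 sets.
Step 2: 7 new —
  { β }  = X∖{ α, γ, δ, ε }
  { β, γ }  = X∖{ α, δ, ε }
  { β, δ, ε }  = { δ, ε } ∪ { β, δ }
  { α, β, γ, δ }  = { α, β, γ } ∪ { β, γ, δ }
  { α, β, γ, ε }  = { α, β, γ } ∪ { α, γ, ε }
  { α, β, δ, ε }  = { α, δ, ε } ∪ { β, δ }
  { β, γ, δ, ε }  = { β, γ, δ } ∪ { δ, ε }
  — 17 sets.
Step 3: +6 →
  { α }  = X∖{ β, γ, δ, ε }
  { γ }  = X∖{ α, β, δ, ε }
  { δ }  = X∖{ α, β, γ, ε }
  { ε }  = X∖{ α, β, γ, δ }
  { α, γ }  = X∖{ β, δ, ε }
  { α, β, ε }  = { α, ε } ∪ { β }
  — 23 sets.
Step 4 adds 9:
  { α, β }  = { β } ∪ { α }
  { α, δ }  = { δ } ∪ { α }
  { β, ε }  = { β } ∪ { ε }
  { γ, δ }  = X∖{ α, β, ε }
  { γ, ε }  = { ε } ∪ { γ }
  { α, β, δ }  = { β, δ } ∪ { α }
  { α, γ, δ }  = { α, γ } ∪ { δ }
  { β, γ, ε }  = { ε } ∪ { β, γ }
  { γ, δ, ε }  = { δ, ε } ∪ { γ }
  — 32 sets.
Step 5: closed — nothing new.

Therefore σ(ℰ) = { {  }, { α }, { β }, { γ }, { δ }, { ε }, { α, β }, { α, γ }, { α, δ }, { α, ε }, { β, γ }, { β, δ }, { β, ε }, { γ, δ }, { γ, ε }, { δ, ε }, { α, β, γ }, { α, β, δ }, { α, β, ε }, { α, γ, δ }, { α, γ, ε }, { α, δ, ε }, { β, γ, δ }, { β, γ, ε }, { β, δ, ε }, { γ, δ, ε }, { α, β, γ, δ }, { α, β, γ, ε }, { α, β, δ, ε }, { α, γ, δ, ε }, { β, γ, δ, ε }, X } (|σ(ℰ)| = 32).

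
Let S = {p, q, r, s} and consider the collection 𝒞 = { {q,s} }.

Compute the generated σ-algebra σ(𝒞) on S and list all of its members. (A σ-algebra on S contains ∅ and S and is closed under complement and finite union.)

Initial family (3 sets): { {}, {q,s}, S }.
Step 1. New:
  {p,r}  = complement {q,s}
  (now 4)
Step 2 adds nothing — fixpoint reached.

Therefore σ(𝒞) = { {}, {p,r}, {q,s}, S } (|σ(𝒞)| = 4).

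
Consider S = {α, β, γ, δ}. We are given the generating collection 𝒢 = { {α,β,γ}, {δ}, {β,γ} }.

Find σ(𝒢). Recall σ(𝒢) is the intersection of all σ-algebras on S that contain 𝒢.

σ(𝒢) = { ∅, {α}, {δ}, {α,δ}, {β,γ}, {α,β,γ}, {β,γ,δ}, S }

Check:
Take S₀ = 𝒢 ∪ {∅, S} = { ∅, {δ}, {β,γ}, {α,β,γ}, S }.
Step 1: 2 new —
  {α,δ}  = complement {β,γ}
  {β,γ,δ}  = {β,γ} ∪ {δ}
  |family| = 7
Step 2: +1 →
  {α}  = complement {β,γ,δ}
  |family| = 8
Step 3: closed — nothing new.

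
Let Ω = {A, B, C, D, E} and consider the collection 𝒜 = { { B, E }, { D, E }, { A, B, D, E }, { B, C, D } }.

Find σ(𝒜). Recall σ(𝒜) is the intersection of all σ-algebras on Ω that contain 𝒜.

Begin from { {  }, { B, E }, { D, E }, { B, C, D }, { A, B, D, E }, Ω } (that is, 𝒜 plus ∅ and Ω).
Iteration 1 (6 new):
  { C }  = ᶜ of { A, B, D, E }
  { A, E }  = ᶜ of { B, C, D }
  { A, B, C }  = ᶜ of { D, E }
  { A, C, D }  = ᶜ of { B, E }
  { B, D, E }  = { D, E } ∪ { B, E }
  { B, C, D, E }  = { D, E } ∪ { B, C, D }
  — 12 sets.
Iteration 2 (10 new):
  { A }  = ᶜ of { B, C, D, E }
  { A, C }  = ᶜ of { B, D, E }
  { A, B, E }  = { B, E } ∪ { A, E }
  { A, C, E }  = { C } ∪ { A, E }
  { A, D, E }  = { D, E } ∪ { A, E }
  { B, C, E }  = { B, E } ∪ { C }
  { C, D, E }  = { D, E } ∪ { C }
  { A, B, C, D }  = { B, C, D } ∪ { A, B, C }
  { A, B, C, E }  = { B, E } ∪ { A, B, C }
  { A, C, D, E }  = { D, E } ∪ { A, C, D }
  — 22 sets.
Iteration 3 (8 new):
  { B }  = ᶜ of { A, C, D, E }
  { D }  = ᶜ of { A, B, C, E }
  { E }  = ᶜ of { A, B, C, D }
  { A, B }  = ᶜ of { C, D, E }
  { A, D }  = ᶜ of { B, C, E }
  { B, C }  = ᶜ of { A, D, E }
  { B, D }  = ᶜ of { A, C, E }
  { C, D }  = ᶜ of { A, B, E }
  — 30 sets.
Iteration 4 adds 2:
  { C, E }  = { E } ∪ { C }
  { A, B, D }  = { A, B } ∪ { A, D }
  — 32 sets.
Iteration 5 adds nothing — fixpoint reached.

Hence σ(𝒜) has 32 members: { {  }, { A }, { B }, { C }, { D }, { E }, { A, B }, { A, C }, { A, D }, { A, E }, { B, C }, { B, D }, { B, E }, { C, D }, { C, E }, { D, E }, { A, B, C }, { A, B, D }, { A, B, E }, { A, C, D }, { A, C, E }, { A, D, E }, { B, C, D }, { B, C, E }, { B, D, E }, { C, D, E }, { A, B, C, D }, { A, B, C, E }, { A, B, D, E }, { A, C, D, E }, { B, C, D, E }, Ω }.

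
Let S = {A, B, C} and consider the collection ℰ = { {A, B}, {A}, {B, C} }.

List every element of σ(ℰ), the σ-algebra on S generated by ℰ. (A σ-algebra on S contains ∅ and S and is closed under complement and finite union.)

σ(ℰ) = { {}, {A}, {B}, {C}, {A, B}, {A, C}, {B, C}, S }

Derivation:
Take S₀ = ℰ ∪ {∅, S} = { {}, {A}, {A, B}, {B, C}, S }.
Pass 1: 1 new —
  {C}  = S∖{A, B}
Pass 2: 1 new —
  {A, C}  = {C} ∪ {A}
Pass 3: +1 →
  {B}  = S∖{A, C}
Pass 4: stable.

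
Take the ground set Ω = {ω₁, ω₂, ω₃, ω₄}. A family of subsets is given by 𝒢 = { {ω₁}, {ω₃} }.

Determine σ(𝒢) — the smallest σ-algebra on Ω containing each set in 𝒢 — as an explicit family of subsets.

σ(𝒢) = { {}, {ω₁}, {ω₃}, {ω₁,ω₃}, {ω₂,ω₄}, {ω₁,ω₂,ω₄}, {ω₂,ω₃,ω₄}, Ω }

Trace:
Begin from { {}, {ω₁}, {ω₃}, Ω } (that is, 𝒢 plus ∅ and Ω).
Pass 1: +3 →
  {ω₁,ω₃}  = {ω₃} ∪ {ω₁}
  {ω₁,ω₂,ω₄}  = complement {ω₃}
  {ω₂,ω₃,ω₄}  = complement {ω₁}
  — 7 sets.
Pass 2 (1 new):
  {ω₂,ω₄}  = complement {ω₁,ω₃}
  — 8 sets.
Pass 3 adds nothing — fixpoint reached.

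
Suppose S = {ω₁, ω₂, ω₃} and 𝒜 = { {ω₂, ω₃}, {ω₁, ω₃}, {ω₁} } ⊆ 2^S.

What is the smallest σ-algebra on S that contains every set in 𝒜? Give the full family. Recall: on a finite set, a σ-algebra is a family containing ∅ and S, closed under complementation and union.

Begin from { {}, {ω₁}, {ω₁, ω₃}, {ω₂, ω₃}, S } (that is, 𝒜 plus ∅ and S).
Iteration 1: 1 new —
  {ω₂}  = {ω₁, ω₃}ᶜ
  |family| = 6
Iteration 2: 1 new —
  {ω₁, ω₂}  = {ω₂} ∪ {ω₁}
  |family| = 7
Iteration 3 (1 new):
  {ω₃}  = {ω₁, ω₂}ᶜ
  |family| = 8
Iteration 4 adds nothing — fixpoint reached.

|σ(𝒜)| = 8.  σ(𝒜) = { {}, {ω₁}, {ω₂}, {ω₃}, {ω₁, ω₂}, {ω₁, ω₃}, {ω₂, ω₃}, S }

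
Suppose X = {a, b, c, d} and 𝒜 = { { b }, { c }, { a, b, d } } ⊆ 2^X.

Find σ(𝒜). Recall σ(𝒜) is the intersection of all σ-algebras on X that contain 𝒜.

|σ(𝒜)| = 8.  σ(𝒜) = { ∅, { b }, { c }, { a, d }, { b, c }, { a, b, d }, { a, c, d }, X }

Trace:
Start: 𝒜 ∪ {∅, X} = { ∅, { b }, { c }, { a, b, d }, X }.
Pass 1 adds 2:
  { b, c }  = { c } ∪ { b }
  { a, c, d }  = complement { b }
  (now 7)
Pass 2: 1 new —
  { a, d }  = complement { b, c }
  (now 8)
Pass 3: already closed under ᶜ and ∪.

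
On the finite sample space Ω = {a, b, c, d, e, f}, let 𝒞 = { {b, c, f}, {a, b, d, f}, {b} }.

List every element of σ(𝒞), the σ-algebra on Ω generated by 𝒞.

Initial family (5 sets): { {}, {b}, {b, c, f}, {a, b, d, f}, Ω }.
Pass 1: +4 →
  {c, e}  = ᶜ of {a, b, d, f}
  {a, d, e}  = ᶜ of {b, c, f}
  {a, b, c, d, f}  = {a, b, d, f} ∪ {b, c, f}
  {a, c, d, e, f}  = ᶜ of {b}
  — 9 sets.
Pass 2 (6 new):
  {e}  = ᶜ of {a, b, c, d, f}
  {b, c, e}  = {b} ∪ {c, e}
  {a, b, d, e}  = {a, d, e} ∪ {b}
  {a, c, d, e}  = {a, d, e} ∪ {c, e}
  {b, c, e, f}  = {b, c, f} ∪ {c, e}
  {a, b, d, e, f}  = {a, d, e} ∪ {a, b, d, f}
  — 15 sets.
Pass 3 adds 7:
  {c}  = ᶜ of {a, b, d, e, f}
  {a, d}  = ᶜ of {b, c, e, f}
  {b, e}  = {b} ∪ {e}
  {b, f}  = ᶜ of {a, c, d, e}
  {c, f}  = ᶜ of {a, b, d, e}
  {a, d, f}  = ᶜ of {b, c, e}
  {a, b, c, d, e}  = {a, d, e} ∪ {b, c, e}
  — 22 sets.
Pass 4 adds 8:
  {f}  = ᶜ of {a, b, c, d, e}
  {b, c}  = {b} ∪ {c}
  {a, b, d}  = {b} ∪ {a, d}
  {a, c, d}  = {a, d} ∪ {c}
  {b, e, f}  = {b, e} ∪ {b, f}
  {c, e, f}  = {c, e} ∪ {c, f}
  {a, c, d, f}  = ᶜ of {b, e}
  {a, d, e, f}  = {a, d, f} ∪ {a, d, e}
  — 30 sets.
Pass 5 (2 new):
  {e, f}  = {f} ∪ {e}
  {a, b, c, d}  = {b} ∪ {a, c, d}
  — 32 sets.
Pass 6: already closed under ᶜ and ∪.

Therefore σ(𝒞) = { {}, {b}, {c}, {e}, {f}, {a, d}, {b, c}, {b, e}, {b, f}, {c, e}, {c, f}, {e, f}, {a, b, d}, {a, c, d}, {a, d, e}, {a, d, f}, {b, c, e}, {b, c, f}, {b, e, f}, {c, e, f}, {a, b, c, d}, {a, b, d, e}, {a, b, d, f}, {a, c, d, e}, {a, c, d, f}, {a, d, e, f}, {b, c, e, f}, {a, b, c, d, e}, {a, b, c, d, f}, {a, b, d, e, f}, {a, c, d, e, f}, Ω } (|σ(𝒞)| = 32).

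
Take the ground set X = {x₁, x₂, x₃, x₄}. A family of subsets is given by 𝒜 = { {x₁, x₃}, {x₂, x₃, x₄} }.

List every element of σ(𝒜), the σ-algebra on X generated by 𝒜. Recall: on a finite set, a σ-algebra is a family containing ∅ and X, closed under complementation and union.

Seed the family with 𝒜 together with ∅ and X: { {}, {x₁, x₃}, {x₂, x₃, x₄}, X }.
Iteration 1 (2 new):
  {x₁}  = X∖{x₂, x₃, x₄}
  {x₂, x₄}  = X∖{x₁, x₃}
  |family| = 6
Iteration 2: 1 new —
  {x₁, x₂, x₄}  = {x₂, x₄} ∪ {x₁}
  |family| = 7
Iteration 3. New:
  {x₃}  = X∖{x₁, x₂, x₄}
  |family| = 8
After Iteration 4 the family is unchanged; done.

|σ(𝒜)| = 8.  σ(𝒜) = { {}, {x₁}, {x₃}, {x₁, x₃}, {x₂, x₄}, {x₁, x₂, x₄}, {x₂, x₃, x₄}, X }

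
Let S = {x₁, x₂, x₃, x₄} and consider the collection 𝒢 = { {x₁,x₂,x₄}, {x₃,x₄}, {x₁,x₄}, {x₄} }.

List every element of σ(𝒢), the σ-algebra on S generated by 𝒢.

σ(𝒢) = { {}, {x₁}, {x₂}, {x₃}, {x₄}, {x₁,x₂}, {x₁,x₃}, {x₁,x₄}, {x₂,x₃}, {x₂,x₄}, {x₃,x₄}, {x₁,x₂,x₃}, {x₁,x₂,x₄}, {x₁,x₃,x₄}, {x₂,x₃,x₄}, S }

Derivation:
Begin from { {}, {x₄}, {x₁,x₄}, {x₃,x₄}, {x₁,x₂,x₄}, S } (that is, 𝒢 plus ∅ and S).
Round 1: 5 new —
  {x₃}  = ᶜ of {x₁,x₂,x₄}
  {x₁,x₂}  = ᶜ of {x₃,x₄}
  {x₂,x₃}  = ᶜ of {x₁,x₄}
  {x₁,x₂,x₃}  = ᶜ of {x₄}
  {x₁,x₃,x₄}  = {x₃,x₄} ∪ {x₁,x₄}
  — 11 sets.
Round 2 (2 new):
  {x₂}  = ᶜ of {x₁,x₃,x₄}
  {x₂,x₃,x₄}  = {x₃,x₄} ∪ {x₂,x₃}
  — 13 sets.
Round 3. New:
  {x₁}  = ᶜ of {x₂,x₃,x₄}
  {x₂,x₄}  = {x₄} ∪ {x₂}
  — 15 sets.
Round 4: +1 →
  {x₁,x₃}  = ᶜ of {x₂,x₄}
  — 16 sets.
After Round 5 the family is unchanged; done.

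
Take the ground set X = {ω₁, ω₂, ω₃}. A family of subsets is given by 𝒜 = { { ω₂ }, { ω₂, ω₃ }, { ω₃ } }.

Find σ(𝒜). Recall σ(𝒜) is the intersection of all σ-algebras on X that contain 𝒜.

Initial family (5 sets): { {}, { ω₂ }, { ω₃ }, { ω₂, ω₃ }, X }.
Pass 1. New:
  { ω₁ }  = { ω₂, ω₃ }ᶜ
  { ω₁, ω₂ }  = { ω₃ }ᶜ
  { ω₁, ω₃ }  = { ω₂ }ᶜ
  [8 total]
Pass 2: already closed under ᶜ and ∪.

σ(𝒜) = { {}, { ω₁ }, { ω₂ }, { ω₃ }, { ω₁, ω₂ }, { ω₁, ω₃ }, { ω₂, ω₃ }, X }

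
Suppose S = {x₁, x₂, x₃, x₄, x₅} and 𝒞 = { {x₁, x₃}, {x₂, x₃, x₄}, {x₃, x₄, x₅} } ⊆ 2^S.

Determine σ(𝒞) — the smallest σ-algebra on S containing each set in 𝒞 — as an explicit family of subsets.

Begin from { {}, {x₁, x₃}, {x₂, x₃, x₄}, {x₃, x₄, x₅}, S } (that is, 𝒞 plus ∅ and S).
Step 1 adds 6:
  {x₁, x₂}  = {x₃, x₄, x₅}ᶜ
  {x₁, x₅}  = {x₂, x₃, x₄}ᶜ
  {x₂, x₄, x₅}  = {x₁, x₃}ᶜ
  {x₁, x₂, x₃, x₄}  = {x₂, x₃, x₄} ∪ {x₁, x₃}
  {x₁, x₃, x₄, x₅}  = {x₃, x₄, x₅} ∪ {x₁, x₃}
  {x₂, x₃, x₄, x₅}  = {x₃, x₄, x₅} ∪ {x₂, x₃, x₄}
  — 11 sets.
Step 2 (7 new):
  {x₁}  = {x₂, x₃, x₄, x₅}ᶜ
  {x₂}  = {x₁, x₃, x₄, x₅}ᶜ
  {x₅}  = {x₁, x₂, x₃, x₄}ᶜ
  {x₁, x₂, x₃}  = {x₁, x₂} ∪ {x₁, x₃}
  {x₁, x₂, x₅}  = {x₁, x₂} ∪ {x₁, x₅}
  {x₁, x₃, x₅}  = {x₁, x₃} ∪ {x₁, x₅}
  {x₁, x₂, x₄, x₅}  = {x₁, x₂} ∪ {x₂, x₄, x₅}
  — 18 sets.
Step 3. New:
  {x₃}  = {x₁, x₂, x₄, x₅}ᶜ
  {x₂, x₄}  = {x₁, x₃, x₅}ᶜ
  {x₂, x₅}  = {x₂} ∪ {x₅}
  {x₃, x₄}  = {x₁, x₂, x₅}ᶜ
  {x₄, x₅}  = {x₁, x₂, x₃}ᶜ
  {x₁, x₂, x₃, x₅}  = {x₁, x₂, x₅} ∪ {x₁, x₂, x₃}
  — 24 sets.
Step 4 (7 new):
  {x₄}  = {x₁, x₂, x₃, x₅}ᶜ
  {x₂, x₃}  = {x₂} ∪ {x₃}
  {x₃, x₅}  = {x₅} ∪ {x₃}
  {x₁, x₂, x₄}  = {x₁, x₂} ∪ {x₂, x₄}
  {x₁, x₃, x₄}  = {x₂, x₅}ᶜ
  {x₁, x₄, x₅}  = {x₄, x₅} ∪ {x₁, x₅}
  {x₂, x₃, x₅}  = {x₂, x₅} ∪ {x₃}
  — 31 sets.
Step 5 (1 new):
  {x₁, x₄}  = {x₂, x₃, x₅}ᶜ
  — 32 sets.
Step 6: no new sets; the family is a σ-algebra.

Therefore σ(𝒞) = { {}, {x₁}, {x₂}, {x₃}, {x₄}, {x₅}, {x₁, x₂}, {x₁, x₃}, {x₁, x₄}, {x₁, x₅}, {x₂, x₃}, {x₂, x₄}, {x₂, x₅}, {x₃, x₄}, {x₃, x₅}, {x₄, x₅}, {x₁, x₂, x₃}, {x₁, x₂, x₄}, {x₁, x₂, x₅}, {x₁, x₃, x₄}, {x₁, x₃, x₅}, {x₁, x₄, x₅}, {x₂, x₃, x₄}, {x₂, x₃, x₅}, {x₂, x₄, x₅}, {x₃, x₄, x₅}, {x₁, x₂, x₃, x₄}, {x₁, x₂, x₃, x₅}, {x₁, x₂, x₄, x₅}, {x₁, x₃, x₄, x₅}, {x₂, x₃, x₄, x₅}, S } (|σ(𝒞)| = 32).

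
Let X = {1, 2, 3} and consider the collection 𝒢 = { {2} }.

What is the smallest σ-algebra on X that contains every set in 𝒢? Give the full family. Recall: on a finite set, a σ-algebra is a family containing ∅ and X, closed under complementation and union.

Initial family (3 sets): { {}, {2}, X }.
Iteration 1. New:
  {1, 3}  = complement {2}
  |family| = 4
Iteration 2: no new sets; the family is a σ-algebra.

Hence σ(𝒢) has 4 members: { {}, {2}, {1, 3}, X }.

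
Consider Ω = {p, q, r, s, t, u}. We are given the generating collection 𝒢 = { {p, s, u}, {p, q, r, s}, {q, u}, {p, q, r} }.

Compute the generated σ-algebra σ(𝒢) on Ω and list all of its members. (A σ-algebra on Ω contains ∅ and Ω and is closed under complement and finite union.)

σ(𝒢) (64 sets): { {}, {p}, {q}, {r}, {s}, {t}, {u}, {p, q}, {p, r}, {p, s}, {p, t}, {p, u}, {q, r}, {q, s}, {q, t}, {q, u}, {r, s}, {r, t}, {r, u}, {s, t}, {s, u}, {t, u}, {p, q, r}, {p, q, s}, {p, q, t}, {p, q, u}, {p, r, s}, {p, r, t}, {p, r, u}, {p, s, t}, {p, s, u}, {p, t, u}, {q, r, s}, {q, r, t}, {q, r, u}, {q, s, t}, {q, s, u}, {q, t, u}, {r, s, t}, {r, s, u}, {r, t, u}, {s, t, u}, {p, q, r, s}, {p, q, r, t}, {p, q, r, u}, {p, q, s, t}, {p, q, s, u}, {p, q, t, u}, {p, r, s, t}, {p, r, s, u}, {p, r, t, u}, {p, s, t, u}, {q, r, s, t}, {q, r, s, u}, {q, r, t, u}, {q, s, t, u}, {r, s, t, u}, {p, q, r, s, t}, {p, q, r, s, u}, {p, q, r, t, u}, {p, q, s, t, u}, {p, r, s, t, u}, {q, r, s, t, u}, Ω }

Derivation:
Seed the family with 𝒢 together with ∅ and Ω: { {}, {q, u}, {p, q, r}, {p, s, u}, {p, q, r, s}, Ω }.
Pass 1 (7 new):
  {t, u}  = ᶜ of {p, q, r, s}
  {q, r, t}  = ᶜ of {p, s, u}
  {s, t, u}  = ᶜ of {p, q, r}
  {p, q, r, u}  = {p, q, r} ∪ {q, u}
  {p, q, s, u}  = {q, u} ∪ {p, s, u}
  {p, r, s, t}  = ᶜ of {q, u}
  {p, q, r, s, u}  = {p, q, r} ∪ {p, s, u}
Pass 2 adds 13:
  {t}  = ᶜ of {p, q, r, s, u}
  {r, t}  = ᶜ of {p, q, s, u}
  {s, t}  = ᶜ of {p, q, r, u}
  {q, t, u}  = {t, u} ∪ {q, u}
  {p, q, r, t}  = {p, q, r} ∪ {q, r, t}
  {p, s, t, u}  = {t, u} ∪ {p, s, u}
  {q, r, t, u}  = {t, u} ∪ {q, r, t}
  {q, s, t, u}  = {q, u} ∪ {s, t, u}
  {p, q, r, s, t}  = {p, q, r} ∪ {p, r, s, t}
  {p, q, r, t, u}  = {p, q, r} ∪ {t, u}
  {p, q, s, t, u}  = {p, q, s, u} ∪ {t, u}
  {p, r, s, t, u}  = {t, u} ∪ {p, r, s, t}
  {q, r, s, t, u}  = {q, r, t} ∪ {s, t, u}
Pass 3 (14 new):
  {p}  = ᶜ of {q, r, s, t, u}
  {q}  = ᶜ of {p, r, s, t, u}
  {r}  = ᶜ of {p, q, s, t, u}
  {s}  = ᶜ of {p, q, r, t, u}
  {u}  = ᶜ of {p, q, r, s, t}
  {p, r}  = ᶜ of {q, s, t, u}
  {p, s}  = ᶜ of {q, r, t, u}
  {q, r}  = ᶜ of {p, s, t, u}
  {s, u}  = ᶜ of {p, q, r, t}
  {p, r, s}  = ᶜ of {q, t, u}
  {r, s, t}  = {s, t} ∪ {r, t}
  {r, t, u}  = {t, u} ∪ {r, t}
  {q, r, s, t}  = {s, t} ∪ {q, r, t}
  {r, s, t, u}  = {r, t} ∪ {s, t, u}
Pass 4: 22 new —
  {p, q}  = ᶜ of {r, s, t, u}
  {p, t}  = {p} ∪ {t}
  {p, u}  = ᶜ of {q, r, s, t}
  {q, s}  = {q} ∪ {s}
  {q, t}  = {q} ∪ {t}
  {r, s}  = {r} ∪ {s}
  {r, u}  = {r} ∪ {u}
  {p, q, s}  = ᶜ of {r, t, u}
  {p, q, u}  = ᶜ of {r, s, t}
  {p, r, t}  = {p, r} ∪ {r, t}
  {p, r, u}  = {p, r} ∪ {u}
  {p, s, t}  = {s, t} ∪ {p}
  {p, t, u}  = {p} ∪ {t, u}
  {q, r, s}  = {q, r} ∪ {s}
  {q, r, u}  = {q, u} ∪ {r}
  {q, s, t}  = {q} ∪ {s, t}
  {q, s, u}  = {q} ∪ {s, u}
  {r, s, u}  = {r} ∪ {s, u}
  {p, q, t, u}  = {p} ∪ {q, t, u}
  {p, r, s, u}  = {p, r} ∪ {p, s, u}
  {p, r, t, u}  = {p, r} ∪ {t, u}
  {q, r, s, u}  = {q, r} ∪ {s, u}
Pass 5: 2 new —
  {p, q, t}  = ᶜ of {r, s, u}
  {p, q, s, t}  = ᶜ of {r, u}
Pass 6: no new sets; the family is a σ-algebra.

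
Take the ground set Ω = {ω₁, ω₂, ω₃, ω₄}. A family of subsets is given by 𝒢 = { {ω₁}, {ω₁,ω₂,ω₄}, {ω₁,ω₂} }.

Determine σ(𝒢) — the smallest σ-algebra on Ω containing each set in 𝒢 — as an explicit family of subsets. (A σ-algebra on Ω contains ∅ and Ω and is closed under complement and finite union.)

Answer: σ(𝒢) = { {}, {ω₁}, {ω₂}, {ω₃}, {ω₄}, {ω₁,ω₂}, {ω₁,ω₃}, {ω₁,ω₄}, {ω₂,ω₃}, {ω₂,ω₄}, {ω₃,ω₄}, {ω₁,ω₂,ω₃}, {ω₁,ω₂,ω₄}, {ω₁,ω₃,ω₄}, {ω₂,ω₃,ω₄}, Ω }

Check:
Initial family (5 sets): { {}, {ω₁}, {ω₁,ω₂}, {ω₁,ω₂,ω₄}, Ω }.
Iteration 1 (3 new):
  {ω₃}  = {ω₁,ω₂,ω₄}ᶜ
  {ω₃,ω₄}  = {ω₁,ω₂}ᶜ
  {ω₂,ω₃,ω₄}  = {ω₁}ᶜ
  |family| = 8
Iteration 2: 3 new —
  {ω₁,ω₃}  = {ω₃} ∪ {ω₁}
  {ω₁,ω₂,ω₃}  = {ω₃} ∪ {ω₁,ω₂}
  {ω₁,ω₃,ω₄}  = {ω₃,ω₄} ∪ {ω₁}
  |family| = 11
Iteration 3 adds 3:
  {ω₂}  = {ω₁,ω₃,ω₄}ᶜ
  {ω₄}  = {ω₁,ω₂,ω₃}ᶜ
  {ω₂,ω₄}  = {ω₁,ω₃}ᶜ
  |family| = 14
Iteration 4 (2 new):
  {ω₁,ω₄}  = {ω₄} ∪ {ω₁}
  {ω₂,ω₃}  = {ω₃} ∪ {ω₂}
  |family| = 16
After Iteration 5 the family is unchanged; done.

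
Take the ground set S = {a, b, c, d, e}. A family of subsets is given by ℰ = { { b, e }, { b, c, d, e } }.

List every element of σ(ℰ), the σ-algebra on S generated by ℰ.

Start: ℰ ∪ {∅, S} = { {  }, { b, e }, { b, c, d, e }, S }.
Step 1: 2 new —
  { a }  = ᶜ of { b, c, d, e }
  { a, c, d }  = ᶜ of { b, e }
  [6 total]
Step 2 adds 1:
  { a, b, e }  = { b, e } ∪ { a }
  [7 total]
Step 3. New:
  { c, d }  = ᶜ of { a, b, e }
  [8 total]
Step 4: stable.

Therefore σ(ℰ) = { {  }, { a }, { b, e }, { c, d }, { a, b, e }, { a, c, d }, { b, c, d, e }, S } (|σ(ℰ)| = 8).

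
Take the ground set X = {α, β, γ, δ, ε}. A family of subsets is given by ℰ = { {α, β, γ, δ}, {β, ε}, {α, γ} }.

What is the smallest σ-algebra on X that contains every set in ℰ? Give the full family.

Seed the family with ℰ together with ∅ and X: { ∅, {α, γ}, {β, ε}, {α, β, γ, δ}, X }.
Iteration 1: +4 →
  {ε}  = {α, β, γ, δ}ᶜ
  {α, γ, δ}  = {β, ε}ᶜ
  {β, δ, ε}  = {α, γ}ᶜ
  {α, β, γ, ε}  = {β, ε} ∪ {α, γ}
  (now 9)
Iteration 2. New:
  {δ}  = {α, β, γ, ε}ᶜ
  {α, γ, ε}  = {ε} ∪ {α, γ}
  {α, γ, δ, ε}  = {ε} ∪ {α, γ, δ}
  (now 12)
Iteration 3 (3 new):
  {β}  = {α, γ, δ, ε}ᶜ
  {β, δ}  = {α, γ, ε}ᶜ
  {δ, ε}  = {δ} ∪ {ε}
  (now 15)
Iteration 4: 1 new —
  {α, β, γ}  = {δ, ε}ᶜ
  (now 16)
Iteration 5: stable.

|σ(ℰ)| = 16.  σ(ℰ) = { ∅, {β}, {δ}, {ε}, {α, γ}, {β, δ}, {β, ε}, {δ, ε}, {α, β, γ}, {α, γ, δ}, {α, γ, ε}, {β, δ, ε}, {α, β, γ, δ}, {α, β, γ, ε}, {α, γ, δ, ε}, X }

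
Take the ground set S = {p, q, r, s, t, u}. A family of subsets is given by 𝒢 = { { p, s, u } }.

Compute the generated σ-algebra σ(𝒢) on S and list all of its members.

Start: 𝒢 ∪ {∅, S} = { {}, { p, s, u }, S }.
Pass 1 adds 1:
  { q, r, t }  = complement { p, s, u }
  (now 4)
Pass 2: stable.

σ(𝒢) = { {}, { p, s, u }, { q, r, t }, S }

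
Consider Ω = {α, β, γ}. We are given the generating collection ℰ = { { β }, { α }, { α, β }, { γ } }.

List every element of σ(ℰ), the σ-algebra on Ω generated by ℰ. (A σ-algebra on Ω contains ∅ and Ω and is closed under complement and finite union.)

Seed the family with ℰ together with ∅ and Ω: { {  }, { α }, { β }, { γ }, { α, β }, Ω }.
Step 1 adds 2:
  { α, γ }  = ᶜ of { β }
  { β, γ }  = ᶜ of { α }
  (now 8)
Step 2: already closed under ᶜ and ∪.

σ(ℰ) = { {  }, { α }, { β }, { γ }, { α, β }, { α, γ }, { β, γ }, Ω }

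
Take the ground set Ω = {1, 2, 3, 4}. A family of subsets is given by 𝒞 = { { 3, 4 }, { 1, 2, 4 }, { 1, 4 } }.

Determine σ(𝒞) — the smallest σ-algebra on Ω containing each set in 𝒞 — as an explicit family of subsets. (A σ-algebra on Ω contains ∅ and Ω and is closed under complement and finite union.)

Start: 𝒞 ∪ {∅, Ω} = { {}, { 1, 4 }, { 3, 4 }, { 1, 2, 4 }, Ω }.
Round 1 (4 new):
  { 3 }  = { 1, 2, 4 }ᶜ
  { 1, 2 }  = { 3, 4 }ᶜ
  { 2, 3 }  = { 1, 4 }ᶜ
  { 1, 3, 4 }  = { 3, 4 } ∪ { 1, 4 }
Round 2: +3 →
  { 2 }  = { 1, 3, 4 }ᶜ
  { 1, 2, 3 }  = { 1, 2 } ∪ { 3 }
  { 2, 3, 4 }  = { 3, 4 } ∪ { 2, 3 }
Round 3 adds 2:
  { 1 }  = { 2, 3, 4 }ᶜ
  { 4 }  = { 1, 2, 3 }ᶜ
Round 4: 2 new —
  { 1, 3 }  = { 3 } ∪ { 1 }
  { 2, 4 }  = { 4 } ∪ { 2 }
Round 5 adds nothing — fixpoint reached.

σ(𝒞) = { {}, { 1 }, { 2 }, { 3 }, { 4 }, { 1, 2 }, { 1, 3 }, { 1, 4 }, { 2, 3 }, { 2, 4 }, { 3, 4 }, { 1, 2, 3 }, { 1, 2, 4 }, { 1, 3, 4 }, { 2, 3, 4 }, Ω }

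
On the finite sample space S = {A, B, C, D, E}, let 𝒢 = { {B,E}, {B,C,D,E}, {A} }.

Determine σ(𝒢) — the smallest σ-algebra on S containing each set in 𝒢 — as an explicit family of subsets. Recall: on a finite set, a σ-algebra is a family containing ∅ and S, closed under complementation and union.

Answer: σ(𝒢) = { {}, {A}, {B,E}, {C,D}, {A,B,E}, {A,C,D}, {B,C,D,E}, S }

Trace:
Begin from { {}, {A}, {B,E}, {B,C,D,E}, S } (that is, 𝒢 plus ∅ and S).
Iteration 1. New:
  {A,B,E}  = {B,E} ∪ {A}
  {A,C,D}  = ᶜ of {B,E}
  — 7 sets.
Iteration 2 adds 1:
  {C,D}  = ᶜ of {A,B,E}
  — 8 sets.
Iteration 3: already closed under ᶜ and ∪.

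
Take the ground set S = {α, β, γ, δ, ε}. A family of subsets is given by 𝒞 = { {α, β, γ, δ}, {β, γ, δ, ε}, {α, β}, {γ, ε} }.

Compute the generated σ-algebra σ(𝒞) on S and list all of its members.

Initial family (6 sets): { ∅, {α, β}, {γ, ε}, {α, β, γ, δ}, {β, γ, δ, ε}, S }.
Pass 1: +5 →
  {α}  = {β, γ, δ, ε}ᶜ
  {ε}  = {α, β, γ, δ}ᶜ
  {α, β, δ}  = {γ, ε}ᶜ
  {γ, δ, ε}  = {α, β}ᶜ
  {α, β, γ, ε}  = {α, β} ∪ {γ, ε}
  |family| = 11
Pass 2. New:
  {δ}  = {α, β, γ, ε}ᶜ
  {α, ε}  = {ε} ∪ {α}
  {α, β, ε}  = {α, β} ∪ {ε}
  {α, γ, ε}  = {γ, ε} ∪ {α}
  {α, β, δ, ε}  = {α, β, δ} ∪ {ε}
  {α, γ, δ, ε}  = {γ, δ, ε} ∪ {α}
  |family| = 17
Pass 3 (8 new):
  {β}  = {α, γ, δ, ε}ᶜ
  {γ}  = {α, β, δ, ε}ᶜ
  {α, δ}  = {δ} ∪ {α}
  {β, δ}  = {α, γ, ε}ᶜ
  {γ, δ}  = {α, β, ε}ᶜ
  {δ, ε}  = {δ} ∪ {ε}
  {α, δ, ε}  = {α, ε} ∪ {δ}
  {β, γ, δ}  = {α, ε}ᶜ
  |family| = 25
Pass 4 (7 new):
  {α, γ}  = {γ} ∪ {α}
  {β, γ}  = {α, δ, ε}ᶜ
  {β, ε}  = {β} ∪ {ε}
  {α, β, γ}  = {δ, ε}ᶜ
  {α, γ, δ}  = {γ, δ} ∪ {α, δ}
  {β, γ, ε}  = {α, δ}ᶜ
  {β, δ, ε}  = {β} ∪ {δ, ε}
  |family| = 32
Pass 5: already closed under ᶜ and ∪.

Hence σ(𝒞) has 32 members: { ∅, {α}, {β}, {γ}, {δ}, {ε}, {α, β}, {α, γ}, {α, δ}, {α, ε}, {β, γ}, {β, δ}, {β, ε}, {γ, δ}, {γ, ε}, {δ, ε}, {α, β, γ}, {α, β, δ}, {α, β, ε}, {α, γ, δ}, {α, γ, ε}, {α, δ, ε}, {β, γ, δ}, {β, γ, ε}, {β, δ, ε}, {γ, δ, ε}, {α, β, γ, δ}, {α, β, γ, ε}, {α, β, δ, ε}, {α, γ, δ, ε}, {β, γ, δ, ε}, S }.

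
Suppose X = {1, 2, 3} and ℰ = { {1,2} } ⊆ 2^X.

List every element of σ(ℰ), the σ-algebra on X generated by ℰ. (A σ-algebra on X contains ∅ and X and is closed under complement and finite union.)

σ(ℰ) (4 sets): { {}, {3}, {1,2}, X }

Working:
Begin from { {}, {1,2}, X } (that is, ℰ plus ∅ and X).
Pass 1: +1 →
  {3}  = X∖{1,2}
  (now 4)
Pass 2: closed — nothing new.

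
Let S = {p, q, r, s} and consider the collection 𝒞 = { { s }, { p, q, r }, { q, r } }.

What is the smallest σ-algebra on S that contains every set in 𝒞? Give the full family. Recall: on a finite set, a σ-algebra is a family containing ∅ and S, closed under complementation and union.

Seed the family with 𝒞 together with ∅ and S: { {}, { s }, { q, r }, { p, q, r }, S }.
Round 1: +2 →
  { p, s }  = { q, r }ᶜ
  { q, r, s }  = { q, r } ∪ { s }
  (now 7)
Round 2: 1 new —
  { p }  = { q, r, s }ᶜ
  (now 8)
Round 3: already closed under ᶜ and ∪.

|σ(𝒞)| = 8.  σ(𝒞) = { {}, { p }, { s }, { p, s }, { q, r }, { p, q, r }, { q, r, s }, S }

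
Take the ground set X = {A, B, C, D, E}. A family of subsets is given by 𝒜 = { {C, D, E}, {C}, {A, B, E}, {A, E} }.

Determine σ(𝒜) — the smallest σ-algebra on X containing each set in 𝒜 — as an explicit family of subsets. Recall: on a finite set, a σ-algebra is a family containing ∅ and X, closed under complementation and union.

Take S₀ = 𝒜 ∪ {∅, X} = { {}, {C}, {A, E}, {A, B, E}, {C, D, E}, X }.
Step 1. New:
  {A, B}  = {C, D, E}ᶜ
  {C, D}  = {A, B, E}ᶜ
  {A, C, E}  = {C} ∪ {A, E}
  {B, C, D}  = {A, E}ᶜ
  {A, B, C, E}  = {C} ∪ {A, B, E}
  {A, B, D, E}  = {C}ᶜ
  {A, C, D, E}  = {C, D, E} ∪ {A, E}
  |family| = 13
Step 2 adds 6:
  {B}  = {A, C, D, E}ᶜ
  {D}  = {A, B, C, E}ᶜ
  {B, D}  = {A, C, E}ᶜ
  {A, B, C}  = {A, B} ∪ {C}
  {A, B, C, D}  = {C, D} ∪ {A, B}
  {B, C, D, E}  = {C, D, E} ∪ {B, C, D}
  |family| = 19
Step 3: 6 new —
  {A}  = {B, C, D, E}ᶜ
  {E}  = {A, B, C, D}ᶜ
  {B, C}  = {B} ∪ {C}
  {D, E}  = {A, B, C}ᶜ
  {A, B, D}  = {B, D} ∪ {A, B}
  {A, D, E}  = {A, E} ∪ {D}
  |family| = 25
Step 4. New:
  {A, C}  = {C} ∪ {A}
  {A, D}  = {D} ∪ {A}
  {B, E}  = {B} ∪ {E}
  {C, E}  = {A, B, D}ᶜ
  {A, C, D}  = {C, D} ∪ {A}
  {B, C, E}  = {E} ∪ {B, C}
  {B, D, E}  = {B} ∪ {D, E}
  |family| = 32
After Step 5 the family is unchanged; done.

|σ(𝒜)| = 32.  σ(𝒜) = { {}, {A}, {B}, {C}, {D}, {E}, {A, B}, {A, C}, {A, D}, {A, E}, {B, C}, {B, D}, {B, E}, {C, D}, {C, E}, {D, E}, {A, B, C}, {A, B, D}, {A, B, E}, {A, C, D}, {A, C, E}, {A, D, E}, {B, C, D}, {B, C, E}, {B, D, E}, {C, D, E}, {A, B, C, D}, {A, B, C, E}, {A, B, D, E}, {A, C, D, E}, {B, C, D, E}, X }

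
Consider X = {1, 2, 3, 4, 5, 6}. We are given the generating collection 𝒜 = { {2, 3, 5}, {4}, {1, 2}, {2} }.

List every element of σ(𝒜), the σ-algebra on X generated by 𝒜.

Answer: σ(𝒜) = { {}, {1}, {2}, {4}, {6}, {1, 2}, {1, 4}, {1, 6}, {2, 4}, {2, 6}, {3, 5}, {4, 6}, {1, 2, 4}, {1, 2, 6}, {1, 3, 5}, {1, 4, 6}, {2, 3, 5}, {2, 4, 6}, {3, 4, 5}, {3, 5, 6}, {1, 2, 3, 5}, {1, 2, 4, 6}, {1, 3, 4, 5}, {1, 3, 5, 6}, {2, 3, 4, 5}, {2, 3, 5, 6}, {3, 4, 5, 6}, {1, 2, 3, 4, 5}, {1, 2, 3, 5, 6}, {1, 3, 4, 5, 6}, {2, 3, 4, 5, 6}, X }

Trace:
Start: 𝒜 ∪ {∅, X} = { {}, {2}, {4}, {1, 2}, {2, 3, 5}, X }.
Iteration 1 adds 8:
  {2, 4}  = {4} ∪ {2}
  {1, 2, 4}  = {1, 2} ∪ {4}
  {1, 4, 6}  = complement {2, 3, 5}
  {1, 2, 3, 5}  = {2, 3, 5} ∪ {1, 2}
  {2, 3, 4, 5}  = {2, 3, 5} ∪ {4}
  {3, 4, 5, 6}  = complement {1, 2}
  {1, 2, 3, 5, 6}  = complement {4}
  {1, 3, 4, 5, 6}  = complement {2}
  |family| = 14
Iteration 2 (7 new):
  {1, 6}  = complement {2, 3, 4, 5}
  {4, 6}  = complement {1, 2, 3, 5}
  {3, 5, 6}  = complement {1, 2, 4}
  {1, 2, 4, 6}  = {1, 2} ∪ {1, 4, 6}
  {1, 3, 5, 6}  = complement {2, 4}
  {1, 2, 3, 4, 5}  = {1, 2} ∪ {2, 3, 4, 5}
  {2, 3, 4, 5, 6}  = {3, 4, 5, 6} ∪ {2}
  |family| = 21
Iteration 3: 6 new —
  {1}  = complement {2, 3, 4, 5, 6}
  {6}  = complement {1, 2, 3, 4, 5}
  {3, 5}  = complement {1, 2, 4, 6}
  {1, 2, 6}  = {1, 6} ∪ {2}
  {2, 4, 6}  = {2} ∪ {4, 6}
  {2, 3, 5, 6}  = {2} ∪ {3, 5, 6}
  |family| = 27
Iteration 4 (4 new):
  {1, 4}  = complement {2, 3, 5, 6}
  {2, 6}  = {2} ∪ {6}
  {1, 3, 5}  = complement {2, 4, 6}
  {3, 4, 5}  = complement {1, 2, 6}
  |family| = 31
Iteration 5 adds 1:
  {1, 3, 4, 5}  = complement {2, 6}
  |family| = 32
Iteration 6: already closed under ᶜ and ∪.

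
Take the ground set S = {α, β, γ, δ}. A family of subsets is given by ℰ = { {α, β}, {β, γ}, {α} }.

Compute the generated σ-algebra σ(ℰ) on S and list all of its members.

σ(ℰ) (16 sets): { {}, {α}, {β}, {γ}, {δ}, {α, β}, {α, γ}, {α, δ}, {β, γ}, {β, δ}, {γ, δ}, {α, β, γ}, {α, β, δ}, {α, γ, δ}, {β, γ, δ}, S }

Derivation:
Begin from { {}, {α}, {α, β}, {β, γ}, S } (that is, ℰ plus ∅ and S).
Pass 1 (4 new):
  {α, δ}  = complement {β, γ}
  {γ, δ}  = complement {α, β}
  {α, β, γ}  = {β, γ} ∪ {α, β}
  {β, γ, δ}  = complement {α}
  (now 9)
Pass 2 adds 3:
  {δ}  = complement {α, β, γ}
  {α, β, δ}  = {α, β} ∪ {α, δ}
  {α, γ, δ}  = {γ, δ} ∪ {α, δ}
  (now 12)
Pass 3 (2 new):
  {β}  = complement {α, γ, δ}
  {γ}  = complement {α, β, δ}
  (now 14)
Pass 4: 2 new —
  {α, γ}  = {γ} ∪ {α}
  {β, δ}  = {δ} ∪ {β}
  (now 16)
Pass 5: no new sets; the family is a σ-algebra.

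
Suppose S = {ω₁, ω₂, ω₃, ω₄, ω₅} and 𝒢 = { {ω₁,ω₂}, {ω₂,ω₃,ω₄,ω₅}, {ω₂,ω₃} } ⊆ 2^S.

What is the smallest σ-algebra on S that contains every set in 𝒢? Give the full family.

Start: 𝒢 ∪ {∅, S} = { ∅, {ω₁,ω₂}, {ω₂,ω₃}, {ω₂,ω₃,ω₄,ω₅}, S }.
Step 1: +4 →
  {ω₁}  = S∖{ω₂,ω₃,ω₄,ω₅}
  {ω₁,ω₂,ω₃}  = {ω₂,ω₃} ∪ {ω₁,ω₂}
  {ω₁,ω₄,ω₅}  = S∖{ω₂,ω₃}
  {ω₃,ω₄,ω₅}  = S∖{ω₁,ω₂}
  (now 9)
Step 2. New:
  {ω₄,ω₅}  = S∖{ω₁,ω₂,ω₃}
  {ω₁,ω₂,ω₄,ω₅}  = {ω₁,ω₄,ω₅} ∪ {ω₁,ω₂}
  {ω₁,ω₃,ω₄,ω₅}  = {ω₁,ω₄,ω₅} ∪ {ω₃,ω₄,ω₅}
  (now 12)
Step 3 adds 2:
  {ω₂}  = S∖{ω₁,ω₃,ω₄,ω₅}
  {ω₃}  = S∖{ω₁,ω₂,ω₄,ω₅}
  (now 14)
Step 4. New:
  {ω₁,ω₃}  = {ω₃} ∪ {ω₁}
  {ω₂,ω₄,ω₅}  = {ω₄,ω₅} ∪ {ω₂}
  (now 16)
Step 5: stable.

Therefore σ(𝒢) = { ∅, {ω₁}, {ω₂}, {ω₃}, {ω₁,ω₂}, {ω₁,ω₃}, {ω₂,ω₃}, {ω₄,ω₅}, {ω₁,ω₂,ω₃}, {ω₁,ω₄,ω₅}, {ω₂,ω₄,ω₅}, {ω₃,ω₄,ω₅}, {ω₁,ω₂,ω₄,ω₅}, {ω₁,ω₃,ω₄,ω₅}, {ω₂,ω₃,ω₄,ω₅}, S } (|σ(𝒢)| = 16).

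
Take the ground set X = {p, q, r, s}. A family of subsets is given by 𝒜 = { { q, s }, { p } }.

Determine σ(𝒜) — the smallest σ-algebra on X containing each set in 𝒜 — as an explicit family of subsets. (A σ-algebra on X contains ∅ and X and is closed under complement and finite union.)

Answer: σ(𝒜) = { {  }, { p }, { r }, { p, r }, { q, s }, { p, q, s }, { q, r, s }, X }

Trace:
Begin from { {  }, { p }, { q, s }, X } (that is, 𝒜 plus ∅ and X).
Step 1 adds 3:
  { p, r }  = { q, s }ᶜ
  { p, q, s }  = { q, s } ∪ { p }
  { q, r, s }  = { p }ᶜ
  [7 total]
Step 2: 1 new —
  { r }  = { p, q, s }ᶜ
  [8 total]
Step 3 adds nothing — fixpoint reached.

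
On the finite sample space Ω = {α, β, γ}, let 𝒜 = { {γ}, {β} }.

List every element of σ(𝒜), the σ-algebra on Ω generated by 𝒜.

Begin from { {}, {β}, {γ}, Ω } (that is, 𝒜 plus ∅ and Ω).
Step 1. New:
  {α,β}  = {γ}ᶜ
  {α,γ}  = {β}ᶜ
  {β,γ}  = {γ} ∪ {β}
Step 2: 1 new —
  {α}  = {β,γ}ᶜ
Step 3 adds nothing — fixpoint reached.

Therefore σ(𝒜) = { {}, {α}, {β}, {γ}, {α,β}, {α,γ}, {β,γ}, Ω } (|σ(𝒜)| = 8).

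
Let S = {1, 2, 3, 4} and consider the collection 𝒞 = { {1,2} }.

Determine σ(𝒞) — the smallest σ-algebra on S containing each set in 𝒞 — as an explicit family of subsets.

Answer: σ(𝒞) = { {}, {1,2}, {3,4}, S }

Check:
Take S₀ = 𝒞 ∪ {∅, S} = { {}, {1,2}, S }.
Round 1. New:
  {3,4}  = ᶜ of {1,2}
  [4 total]
Round 2: no new sets; the family is a σ-algebra.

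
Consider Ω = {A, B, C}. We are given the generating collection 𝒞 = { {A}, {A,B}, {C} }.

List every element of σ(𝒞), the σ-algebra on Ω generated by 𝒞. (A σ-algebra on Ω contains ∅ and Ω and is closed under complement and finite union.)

σ(𝒞) = { {}, {A}, {B}, {C}, {A,B}, {A,C}, {B,C}, Ω }

Working:
Initial family (5 sets): { {}, {A}, {C}, {A,B}, Ω }.
Iteration 1 (2 new):
  {A,C}  = {C} ∪ {A}
  {B,C}  = {A}ᶜ
  [7 total]
Iteration 2: 1 new —
  {B}  = {A,C}ᶜ
  [8 total]
Iteration 3: stable.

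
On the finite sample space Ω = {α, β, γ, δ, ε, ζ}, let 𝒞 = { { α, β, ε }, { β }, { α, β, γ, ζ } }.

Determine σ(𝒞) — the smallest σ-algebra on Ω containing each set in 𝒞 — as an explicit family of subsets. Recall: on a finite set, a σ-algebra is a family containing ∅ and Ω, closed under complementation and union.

σ(𝒞) (32 sets): { ∅, { α }, { β }, { δ }, { ε }, { α, β }, { α, δ }, { α, ε }, { β, δ }, { β, ε }, { γ, ζ }, { δ, ε }, { α, β, δ }, { α, β, ε }, { α, γ, ζ }, { α, δ, ε }, { β, γ, ζ }, { β, δ, ε }, { γ, δ, ζ }, { γ, ε, ζ }, { α, β, γ, ζ }, { α, β, δ, ε }, { α, γ, δ, ζ }, { α, γ, ε, ζ }, { β, γ, δ, ζ }, { β, γ, ε, ζ }, { γ, δ, ε, ζ }, { α, β, γ, δ, ζ }, { α, β, γ, ε, ζ }, { α, γ, δ, ε, ζ }, { β, γ, δ, ε, ζ }, Ω }

Derivation:
Initial family (5 sets): { ∅, { β }, { α, β, ε }, { α, β, γ, ζ }, Ω }.
Pass 1. New:
  { δ, ε }  = Ω∖{ α, β, γ, ζ }
  { γ, δ, ζ }  = Ω∖{ α, β, ε }
  { α, β, γ, ε, ζ }  = { α, β, ε } ∪ { α, β, γ, ζ }
  { α, γ, δ, ε, ζ }  = Ω∖{ β }
  — 9 sets.
Pass 2 (6 new):
  { δ }  = Ω∖{ α, β, γ, ε, ζ }
  { β, δ, ε }  = { β } ∪ { δ, ε }
  { α, β, δ, ε }  = { δ, ε } ∪ { α, β, ε }
  { β, γ, δ, ζ }  = { β } ∪ { γ, δ, ζ }
  { γ, δ, ε, ζ }  = { δ, ε } ∪ { γ, δ, ζ }
  { α, β, γ, δ, ζ }  = { α, β, γ, ζ } ∪ { γ, δ, ζ }
  — 15 sets.
Pass 3: 7 new —
  { ε }  = Ω∖{ α, β, γ, δ, ζ }
  { α, β }  = Ω∖{ γ, δ, ε, ζ }
  { α, ε }  = Ω∖{ β, γ, δ, ζ }
  { β, δ }  = { δ } ∪ { β }
  { γ, ζ }  = Ω∖{ α, β, δ, ε }
  { α, γ, ζ }  = Ω∖{ β, δ, ε }
  { β, γ, δ, ε, ζ }  = { δ, ε } ∪ { β, γ, δ, ζ }
  — 22 sets.
Pass 4: +8 →
  { α }  = Ω∖{ β, γ, δ, ε, ζ }
  { β, ε }  = { β } ∪ { ε }
  { α, β, δ }  = { β, δ } ∪ { α, β }
  { α, δ, ε }  = { δ, ε } ∪ { α, ε }
  { β, γ, ζ }  = { β } ∪ { γ, ζ }
  { γ, ε, ζ }  = { ε } ∪ { γ, ζ }
  { α, γ, δ, ζ }  = { α, γ, ζ } ∪ { γ, δ, ζ }
  { α, γ, ε, ζ }  = Ω∖{ β, δ }
  — 30 sets.
Pass 5: +2 →
  { α, δ }  = { α } ∪ { δ }
  { β, γ, ε, ζ }  = { β, ε } ∪ { β, γ, ζ }
  — 32 sets.
Pass 6: already closed under ᶜ and ∪.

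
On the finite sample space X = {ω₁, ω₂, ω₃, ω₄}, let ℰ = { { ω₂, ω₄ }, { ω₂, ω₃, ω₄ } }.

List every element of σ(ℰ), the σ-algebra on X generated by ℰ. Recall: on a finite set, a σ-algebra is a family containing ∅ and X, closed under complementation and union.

Seed the family with ℰ together with ∅ and X: { ∅, { ω₂, ω₄ }, { ω₂, ω₃, ω₄ }, X }.
Pass 1 (2 new):
  { ω₁ }  = X∖{ ω₂, ω₃, ω₄ }
  { ω₁, ω₃ }  = X∖{ ω₂, ω₄ }
  [6 total]
Pass 2: 1 new —
  { ω₁, ω₂, ω₄ }  = { ω₂, ω₄ } ∪ { ω₁ }
  [7 total]
Pass 3: 1 new —
  { ω₃ }  = X∖{ ω₁, ω₂, ω₄ }
  [8 total]
Pass 4: closed — nothing new.

|σ(ℰ)| = 8.  σ(ℰ) = { ∅, { ω₁ }, { ω₃ }, { ω₁, ω₃ }, { ω₂, ω₄ }, { ω₁, ω₂, ω₄ }, { ω₂, ω₃, ω₄ }, X }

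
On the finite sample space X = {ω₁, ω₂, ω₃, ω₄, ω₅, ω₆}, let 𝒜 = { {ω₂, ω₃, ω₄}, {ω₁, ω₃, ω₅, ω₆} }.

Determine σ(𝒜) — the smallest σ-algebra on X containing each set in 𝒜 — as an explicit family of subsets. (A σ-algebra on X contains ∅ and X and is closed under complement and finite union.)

Begin from { {}, {ω₂, ω₃, ω₄}, {ω₁, ω₃, ω₅, ω₆}, X } (that is, 𝒜 plus ∅ and X).
Step 1 adds 2:
  {ω₂, ω₄}  = ᶜ of {ω₁, ω₃, ω₅, ω₆}
  {ω₁, ω₅, ω₆}  = ᶜ of {ω₂, ω₃, ω₄}
  |family| = 6
Step 2 (1 new):
  {ω₁, ω₂, ω₄, ω₅, ω₆}  = {ω₁, ω₅, ω₆} ∪ {ω₂, ω₄}
  |family| = 7
Step 3: 1 new —
  {ω₃}  = ᶜ of {ω₁, ω₂, ω₄, ω₅, ω₆}
  |family| = 8
Step 4: already closed under ᶜ and ∪.

|σ(𝒜)| = 8.  σ(𝒜) = { {}, {ω₃}, {ω₂, ω₄}, {ω₁, ω₅, ω₆}, {ω₂, ω₃, ω₄}, {ω₁, ω₃, ω₅, ω₆}, {ω₁, ω₂, ω₄, ω₅, ω₆}, X }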